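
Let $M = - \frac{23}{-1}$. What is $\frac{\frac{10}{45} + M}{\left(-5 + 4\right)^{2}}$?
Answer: $\frac{209}{9} \approx 23.222$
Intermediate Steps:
$M = 23$ ($M = \left(-23\right) \left(-1\right) = 23$)
$\frac{\frac{10}{45} + M}{\left(-5 + 4\right)^{2}} = \frac{\frac{10}{45} + 23}{\left(-5 + 4\right)^{2}} = \frac{10 \cdot \frac{1}{45} + 23}{\left(-1\right)^{2}} = \frac{\frac{2}{9} + 23}{1} = \frac{209}{9} \cdot 1 = \frac{209}{9}$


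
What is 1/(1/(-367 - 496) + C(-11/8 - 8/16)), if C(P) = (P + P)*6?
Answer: -1726/38837 ≈ -0.044442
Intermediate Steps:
C(P) = 12*P (C(P) = (2*P)*6 = 12*P)
1/(1/(-367 - 496) + C(-11/8 - 8/16)) = 1/(1/(-367 - 496) + 12*(-11/8 - 8/16)) = 1/(1/(-863) + 12*(-11*⅛ - 8*1/16)) = 1/(-1/863 + 12*(-11/8 - ½)) = 1/(-1/863 + 12*(-15/8)) = 1/(-1/863 - 45/2) = 1/(-38837/1726) = -1726/38837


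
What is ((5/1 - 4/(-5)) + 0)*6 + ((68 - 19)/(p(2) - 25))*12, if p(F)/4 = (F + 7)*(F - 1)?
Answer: 4854/55 ≈ 88.255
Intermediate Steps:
p(F) = 4*(-1 + F)*(7 + F) (p(F) = 4*((F + 7)*(F - 1)) = 4*((7 + F)*(-1 + F)) = 4*((-1 + F)*(7 + F)) = 4*(-1 + F)*(7 + F))
((5/1 - 4/(-5)) + 0)*6 + ((68 - 19)/(p(2) - 25))*12 = ((5/1 - 4/(-5)) + 0)*6 + ((68 - 19)/((-28 + 4*2**2 + 24*2) - 25))*12 = ((5*1 - 4*(-1/5)) + 0)*6 + (49/((-28 + 4*4 + 48) - 25))*12 = ((5 + 4/5) + 0)*6 + (49/((-28 + 16 + 48) - 25))*12 = (29/5 + 0)*6 + (49/(36 - 25))*12 = (29/5)*6 + (49/11)*12 = 174/5 + (49*(1/11))*12 = 174/5 + (49/11)*12 = 174/5 + 588/11 = 4854/55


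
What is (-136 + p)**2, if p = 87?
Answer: 2401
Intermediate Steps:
(-136 + p)**2 = (-136 + 87)**2 = (-49)**2 = 2401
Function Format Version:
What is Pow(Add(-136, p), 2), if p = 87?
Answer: 2401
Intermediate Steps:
Pow(Add(-136, p), 2) = Pow(Add(-136, 87), 2) = Pow(-49, 2) = 2401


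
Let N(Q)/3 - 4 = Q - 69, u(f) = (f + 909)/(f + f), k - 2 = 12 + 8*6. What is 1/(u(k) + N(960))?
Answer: 124/333911 ≈ 0.00037136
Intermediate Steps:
k = 62 (k = 2 + (12 + 8*6) = 2 + (12 + 48) = 2 + 60 = 62)
u(f) = (909 + f)/(2*f) (u(f) = (909 + f)/((2*f)) = (909 + f)*(1/(2*f)) = (909 + f)/(2*f))
N(Q) = -195 + 3*Q (N(Q) = 12 + 3*(Q - 69) = 12 + 3*(-69 + Q) = 12 + (-207 + 3*Q) = -195 + 3*Q)
1/(u(k) + N(960)) = 1/((½)*(909 + 62)/62 + (-195 + 3*960)) = 1/((½)*(1/62)*971 + (-195 + 2880)) = 1/(971/124 + 2685) = 1/(333911/124) = 124/333911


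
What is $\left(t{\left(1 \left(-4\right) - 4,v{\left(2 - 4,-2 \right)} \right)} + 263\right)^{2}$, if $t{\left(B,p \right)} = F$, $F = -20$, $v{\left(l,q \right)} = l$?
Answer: $59049$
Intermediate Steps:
$t{\left(B,p \right)} = -20$
$\left(t{\left(1 \left(-4\right) - 4,v{\left(2 - 4,-2 \right)} \right)} + 263\right)^{2} = \left(-20 + 263\right)^{2} = 243^{2} = 59049$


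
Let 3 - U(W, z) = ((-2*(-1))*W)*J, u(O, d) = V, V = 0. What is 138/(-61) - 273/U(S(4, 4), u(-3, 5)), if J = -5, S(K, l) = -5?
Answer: 10167/2867 ≈ 3.5462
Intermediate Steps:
u(O, d) = 0
U(W, z) = 3 + 10*W (U(W, z) = 3 - (-2*(-1))*W*(-5) = 3 - 2*W*(-5) = 3 - (-10)*W = 3 + 10*W)
138/(-61) - 273/U(S(4, 4), u(-3, 5)) = 138/(-61) - 273/(3 + 10*(-5)) = 138*(-1/61) - 273/(3 - 50) = -138/61 - 273/(-47) = -138/61 - 273*(-1/47) = -138/61 + 273/47 = 10167/2867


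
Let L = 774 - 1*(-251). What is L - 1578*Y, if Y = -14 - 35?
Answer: 78347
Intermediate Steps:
L = 1025 (L = 774 + 251 = 1025)
Y = -49
L - 1578*Y = 1025 - 1578*(-49) = 1025 + 77322 = 78347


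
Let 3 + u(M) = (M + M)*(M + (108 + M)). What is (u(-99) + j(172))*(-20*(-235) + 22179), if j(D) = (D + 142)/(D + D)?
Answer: 82375560599/172 ≈ 4.7893e+8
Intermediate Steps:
j(D) = (142 + D)/(2*D) (j(D) = (142 + D)/((2*D)) = (142 + D)*(1/(2*D)) = (142 + D)/(2*D))
u(M) = -3 + 2*M*(108 + 2*M) (u(M) = -3 + (M + M)*(M + (108 + M)) = -3 + (2*M)*(108 + 2*M) = -3 + 2*M*(108 + 2*M))
(u(-99) + j(172))*(-20*(-235) + 22179) = ((-3 + 4*(-99)² + 216*(-99)) + (½)*(142 + 172)/172)*(-20*(-235) + 22179) = ((-3 + 4*9801 - 21384) + (½)*(1/172)*314)*(4700 + 22179) = ((-3 + 39204 - 21384) + 157/172)*26879 = (17817 + 157/172)*26879 = (3064681/172)*26879 = 82375560599/172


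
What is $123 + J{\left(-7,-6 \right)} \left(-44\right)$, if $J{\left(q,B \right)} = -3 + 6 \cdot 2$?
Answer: $-273$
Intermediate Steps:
$J{\left(q,B \right)} = 9$ ($J{\left(q,B \right)} = -3 + 12 = 9$)
$123 + J{\left(-7,-6 \right)} \left(-44\right) = 123 + 9 \left(-44\right) = 123 - 396 = -273$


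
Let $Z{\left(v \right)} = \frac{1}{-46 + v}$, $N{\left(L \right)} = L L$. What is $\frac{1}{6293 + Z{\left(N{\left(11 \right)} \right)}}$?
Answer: $\frac{75}{471976} \approx 0.00015891$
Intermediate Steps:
$N{\left(L \right)} = L^{2}$
$\frac{1}{6293 + Z{\left(N{\left(11 \right)} \right)}} = \frac{1}{6293 + \frac{1}{-46 + 11^{2}}} = \frac{1}{6293 + \frac{1}{-46 + 121}} = \frac{1}{6293 + \frac{1}{75}} = \frac{1}{\frac{471976}{75}} = \frac{75}{471976}$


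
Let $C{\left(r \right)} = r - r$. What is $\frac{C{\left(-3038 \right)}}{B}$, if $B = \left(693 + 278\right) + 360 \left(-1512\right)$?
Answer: $0$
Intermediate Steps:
$C{\left(r \right)} = 0$
$B = -543349$ ($B = 971 - 544320 = -543349$)
$\frac{C{\left(-3038 \right)}}{B} = \frac{0}{-543349} = 0 \left(- \frac{1}{543349}\right) = 0$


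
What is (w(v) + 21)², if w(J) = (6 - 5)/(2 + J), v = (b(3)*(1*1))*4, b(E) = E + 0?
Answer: 87025/196 ≈ 444.00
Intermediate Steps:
b(E) = E
v = 12 (v = (3*(1*1))*4 = (3*1)*4 = 3*4 = 12)
w(J) = 1/(2 + J)
(w(v) + 21)² = (1/(2 + 12) + 21)² = (1/14 + 21)² = (295/14)² = 87025/196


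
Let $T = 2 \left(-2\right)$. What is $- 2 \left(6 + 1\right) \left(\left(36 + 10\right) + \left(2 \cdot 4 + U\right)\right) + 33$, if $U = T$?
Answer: $-667$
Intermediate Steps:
$T = -4$
$U = -4$
$- 2 \left(6 + 1\right) \left(\left(36 + 10\right) + \left(2 \cdot 4 + U\right)\right) + 33 = - 2 \left(6 + 1\right) \left(\left(36 + 10\right) + \left(2 \cdot 4 - 4\right)\right) + 33 = \left(-2\right) 7 \left(46 + \left(8 - 4\right)\right) + 33 = - 14 \left(46 + 4\right) + 33 = \left(-14\right) 50 + 33 = -700 + 33 = -667$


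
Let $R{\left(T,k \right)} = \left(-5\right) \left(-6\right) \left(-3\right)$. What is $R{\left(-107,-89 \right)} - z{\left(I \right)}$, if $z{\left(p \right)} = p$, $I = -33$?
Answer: $-57$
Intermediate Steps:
$R{\left(T,k \right)} = -90$ ($R{\left(T,k \right)} = 30 \left(-3\right) = -90$)
$R{\left(-107,-89 \right)} - z{\left(I \right)} = -90 - -33 = -90 + 33 = -57$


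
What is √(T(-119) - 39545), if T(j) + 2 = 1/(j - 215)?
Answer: I*√4411705466/334 ≈ 198.86*I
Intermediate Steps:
T(j) = -2 + 1/(-215 + j) (T(j) = -2 + 1/(j - 215) = -2 + 1/(-215 + j))
√(T(-119) - 39545) = √((431 - 2*(-119))/(-215 - 119) - 39545) = √((431 + 238)/(-334) - 39545) = √(-1/334*669 - 39545) = √(-669/334 - 39545) = √(-13208699/334) = I*√4411705466/334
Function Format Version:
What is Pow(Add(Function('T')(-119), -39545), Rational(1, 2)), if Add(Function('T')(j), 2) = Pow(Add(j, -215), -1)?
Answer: Mul(Rational(1, 334), I, Pow(4411705466, Rational(1, 2))) ≈ Mul(198.86, I)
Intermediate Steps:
Function('T')(j) = Add(-2, Pow(Add(-215, j), -1)) (Function('T')(j) = Add(-2, Pow(Add(j, -215), -1)) = Add(-2, Pow(Add(-215, j), -1)))
Pow(Add(Function('T')(-119), -39545), Rational(1, 2)) = Pow(Add(Mul(Pow(Add(-215, -119), -1), Add(431, Mul(-2, -119))), -39545), Rational(1, 2)) = Pow(Add(Mul(Pow(-334, -1), Add(431, 238)), -39545), Rational(1, 2)) = Pow(Add(Mul(Rational(-1, 334), 669), -39545), Rational(1, 2)) = Pow(Add(Rational(-669, 334), -39545), Rational(1, 2)) = Pow(Rational(-13208699, 334), Rational(1, 2)) = Mul(Rational(1, 334), I, Pow(4411705466, Rational(1, 2)))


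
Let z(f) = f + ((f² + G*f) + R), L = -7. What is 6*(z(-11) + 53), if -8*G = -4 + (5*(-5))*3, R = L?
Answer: 1137/4 ≈ 284.25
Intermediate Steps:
R = -7
G = 79/8 (G = -(-4 + (5*(-5))*3)/8 = -(-4 - 25*3)/8 = -(-4 - 75)/8 = -⅛*(-79) = 79/8 ≈ 9.8750)
z(f) = -7 + f² + 87*f/8 (z(f) = f + ((f² + 79*f/8) - 7) = f + (-7 + f² + 79*f/8) = -7 + f² + 87*f/8)
6*(z(-11) + 53) = 6*((-7 + (-11)² + (87/8)*(-11)) + 53) = 6*((-7 + 121 - 957/8) + 53) = 6*(-45/8 + 53) = 6*(379/8) = 1137/4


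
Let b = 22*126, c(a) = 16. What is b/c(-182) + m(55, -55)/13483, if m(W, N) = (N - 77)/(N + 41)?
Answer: 65406297/377524 ≈ 173.25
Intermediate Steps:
m(W, N) = (-77 + N)/(41 + N)
b = 2772
b/c(-182) + m(55, -55)/13483 = 2772/16 + ((-77 - 55)/(41 - 55))/13483 = 2772*(1/16) + (-132/(-14))*(1/13483) = 693/4 - 1/14*(-132)*(1/13483) = 693/4 + (66/7)*(1/13483) = 693/4 + 66/94381 = 65406297/377524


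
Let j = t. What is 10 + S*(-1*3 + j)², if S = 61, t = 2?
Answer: 71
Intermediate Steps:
j = 2
10 + S*(-1*3 + j)² = 10 + 61*(-1*3 + 2)² = 10 + 61*(-3 + 2)² = 10 + 61*(-1)² = 10 + 61*1 = 10 + 61 = 71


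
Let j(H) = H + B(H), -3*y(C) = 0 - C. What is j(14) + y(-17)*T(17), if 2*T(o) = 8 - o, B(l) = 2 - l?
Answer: 55/2 ≈ 27.500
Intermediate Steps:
y(C) = C/3 (y(C) = -(0 - C)/3 = -(-1)*C/3 = C/3)
T(o) = 4 - o/2 (T(o) = (8 - o)/2 = 4 - o/2)
j(H) = 2 (j(H) = H + (2 - H) = 2)
j(14) + y(-17)*T(17) = 2 + ((⅓)*(-17))*(4 - ½*17) = 2 - 17*(4 - 17/2)/3 = 2 - 17/3*(-9/2) = 2 + 51/2 = 55/2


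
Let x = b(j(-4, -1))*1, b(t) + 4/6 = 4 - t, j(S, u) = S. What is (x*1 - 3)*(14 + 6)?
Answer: 260/3 ≈ 86.667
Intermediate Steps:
b(t) = 10/3 - t (b(t) = -2/3 + (4 - t) = 10/3 - t)
x = 22/3 (x = (10/3 - 1*(-4))*1 = (10/3 + 4)*1 = (22/3)*1 = 22/3 ≈ 7.3333)
(x*1 - 3)*(14 + 6) = ((22/3)*1 - 3)*(14 + 6) = (22/3 - 3)*20 = (13/3)*20 = 260/3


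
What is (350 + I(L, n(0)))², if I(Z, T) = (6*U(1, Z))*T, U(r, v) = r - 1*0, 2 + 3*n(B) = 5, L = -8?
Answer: 126736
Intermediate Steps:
n(B) = 1 (n(B) = -⅔ + (⅓)*5 = -⅔ + 5/3 = 1)
U(r, v) = r (U(r, v) = r + 0 = r)
I(Z, T) = 6*T (I(Z, T) = (6*1)*T = 6*T)
(350 + I(L, n(0)))² = (350 + 6*1)² = (350 + 6)² = 356² = 126736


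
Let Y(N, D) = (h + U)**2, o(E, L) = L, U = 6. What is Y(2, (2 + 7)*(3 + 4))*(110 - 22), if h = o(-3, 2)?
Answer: 5632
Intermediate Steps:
h = 2
Y(N, D) = 64 (Y(N, D) = (2 + 6)**2 = 8**2 = 64)
Y(2, (2 + 7)*(3 + 4))*(110 - 22) = 64*(110 - 22) = 64*88 = 5632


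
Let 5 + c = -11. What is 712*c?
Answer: -11392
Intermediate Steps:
c = -16 (c = -5 - 11 = -16)
712*c = 712*(-16) = -11392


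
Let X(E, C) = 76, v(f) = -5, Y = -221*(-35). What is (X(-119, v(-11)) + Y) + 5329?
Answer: 13140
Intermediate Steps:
Y = 7735
(X(-119, v(-11)) + Y) + 5329 = (76 + 7735) + 5329 = 7811 + 5329 = 13140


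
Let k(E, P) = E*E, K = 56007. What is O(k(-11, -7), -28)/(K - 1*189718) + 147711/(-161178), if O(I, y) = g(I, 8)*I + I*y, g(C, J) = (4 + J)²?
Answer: -7337626643/7183757186 ≈ -1.0214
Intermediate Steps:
k(E, P) = E²
O(I, y) = 144*I + I*y (O(I, y) = (4 + 8)²*I + I*y = 12²*I + I*y = 144*I + I*y)
O(k(-11, -7), -28)/(K - 1*189718) + 147711/(-161178) = ((-11)²*(144 - 28))/(56007 - 1*189718) + 147711/(-161178) = (121*116)/(56007 - 189718) + 147711*(-1/161178) = 14036/(-133711) - 49237/53726 = 14036*(-1/133711) - 49237/53726 = -14036/133711 - 49237/53726 = -7337626643/7183757186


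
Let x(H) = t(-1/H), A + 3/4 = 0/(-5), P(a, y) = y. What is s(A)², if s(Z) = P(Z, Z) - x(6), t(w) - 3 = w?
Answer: 1849/144 ≈ 12.840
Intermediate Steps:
A = -¾ (A = -¾ + 0/(-5) = -¾ + 0*(-⅕) = -¾ + 0 = -¾ ≈ -0.75000)
t(w) = 3 + w
x(H) = 3 - 1/H
s(Z) = -17/6 + Z (s(Z) = Z - (3 - 1/6) = Z - (3 - 1*⅙) = Z - (3 - ⅙) = Z - 1*17/6 = Z - 17/6 = -17/6 + Z)
s(A)² = (-17/6 - ¾)² = (-43/12)² = 1849/144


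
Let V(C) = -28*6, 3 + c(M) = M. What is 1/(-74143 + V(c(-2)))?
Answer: -1/74311 ≈ -1.3457e-5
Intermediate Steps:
c(M) = -3 + M
V(C) = -168
1/(-74143 + V(c(-2))) = 1/(-74143 - 168) = 1/(-74311) = -1/74311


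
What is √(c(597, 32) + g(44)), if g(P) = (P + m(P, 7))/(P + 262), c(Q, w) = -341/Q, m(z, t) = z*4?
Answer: √15220117/10149 ≈ 0.38440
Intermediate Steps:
m(z, t) = 4*z
g(P) = 5*P/(262 + P) (g(P) = (P + 4*P)/(P + 262) = (5*P)/(262 + P) = 5*P/(262 + P))
√(c(597, 32) + g(44)) = √(-341/597 + 5*44/(262 + 44)) = √(-341*1/597 + 5*44/306) = √(-341/597 + 5*44*(1/306)) = √(-341/597 + 110/153) = √(4499/30447) = √15220117/10149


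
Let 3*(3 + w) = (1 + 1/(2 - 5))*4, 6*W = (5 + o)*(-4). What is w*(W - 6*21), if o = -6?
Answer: 7144/27 ≈ 264.59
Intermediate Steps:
W = ⅔ (W = ((5 - 6)*(-4))/6 = (-1*(-4))/6 = (⅙)*4 = ⅔ ≈ 0.66667)
w = -19/9 (w = -3 + ((1 + 1/(2 - 5))*4)/3 = -3 + ((1 + 1/(-3))*4)/3 = -3 + ((1 - ⅓)*4)/3 = -3 + ((⅔)*4)/3 = -3 + (⅓)*(8/3) = -3 + 8/9 = -19/9 ≈ -2.1111)
w*(W - 6*21) = -19*(⅔ - 6*21)/9 = -19*(⅔ - 126)/9 = -19/9*(-376/3) = 7144/27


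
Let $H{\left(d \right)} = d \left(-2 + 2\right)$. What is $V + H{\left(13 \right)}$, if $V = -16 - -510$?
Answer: $494$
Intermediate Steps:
$H{\left(d \right)} = 0$ ($H{\left(d \right)} = d 0 = 0$)
$V = 494$ ($V = -16 + 510 = 494$)
$V + H{\left(13 \right)} = 494 + 0 = 494$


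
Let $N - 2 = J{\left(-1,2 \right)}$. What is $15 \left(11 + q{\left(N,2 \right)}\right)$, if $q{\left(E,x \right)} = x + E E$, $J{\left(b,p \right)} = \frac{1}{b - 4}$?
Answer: $\frac{1218}{5} \approx 243.6$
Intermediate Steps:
$J{\left(b,p \right)} = \frac{1}{-4 + b}$
$N = \frac{9}{5}$ ($N = 2 + \frac{1}{-4 - 1} = 2 + \frac{1}{-5} = 2 - \frac{1}{5} = \frac{9}{5} \approx 1.8$)
$q{\left(E,x \right)} = x + E^{2}$
$15 \left(11 + q{\left(N,2 \right)}\right) = 15 \left(11 + \left(2 + \left(\frac{9}{5}\right)^{2}\right)\right) = 15 \left(11 + \left(2 + \frac{81}{25}\right)\right) = 15 \left(11 + \frac{131}{25}\right) = 15 \cdot \frac{406}{25} = \frac{1218}{5}$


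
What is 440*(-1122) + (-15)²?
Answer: -493455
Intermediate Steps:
440*(-1122) + (-15)² = -493680 + 225 = -493455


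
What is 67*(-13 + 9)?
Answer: -268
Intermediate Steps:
67*(-13 + 9) = 67*(-4) = -268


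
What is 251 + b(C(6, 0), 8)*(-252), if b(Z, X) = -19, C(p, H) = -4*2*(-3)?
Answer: 5039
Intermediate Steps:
C(p, H) = 24 (C(p, H) = -8*(-3) = 24)
251 + b(C(6, 0), 8)*(-252) = 251 - 19*(-252) = 251 + 4788 = 5039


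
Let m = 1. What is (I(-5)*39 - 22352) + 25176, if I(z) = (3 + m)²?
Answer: 3448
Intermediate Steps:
I(z) = 16 (I(z) = (3 + 1)² = 4² = 16)
(I(-5)*39 - 22352) + 25176 = (16*39 - 22352) + 25176 = (624 - 22352) + 25176 = -21728 + 25176 = 3448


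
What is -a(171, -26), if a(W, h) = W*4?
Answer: -684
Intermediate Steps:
a(W, h) = 4*W
-a(171, -26) = -4*171 = -1*684 = -684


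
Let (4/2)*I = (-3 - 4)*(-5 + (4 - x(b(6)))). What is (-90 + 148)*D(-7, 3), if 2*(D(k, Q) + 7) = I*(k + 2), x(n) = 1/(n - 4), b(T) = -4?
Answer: -13601/16 ≈ -850.06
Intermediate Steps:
x(n) = 1/(-4 + n)
I = 49/16 (I = ((-3 - 4)*(-5 + (4 - 1/(-4 - 4))))/2 = (-7*(-5 + (4 - 1/(-8))))/2 = (-7*(-5 + (4 - 1*(-1/8))))/2 = (-7*(-5 + (4 + 1/8)))/2 = (-7*(-5 + 33/8))/2 = (-7*(-7/8))/2 = (1/2)*(49/8) = 49/16 ≈ 3.0625)
D(k, Q) = -63/16 + 49*k/32 (D(k, Q) = -7 + (49*(k + 2)/16)/2 = -7 + (49*(2 + k)/16)/2 = -7 + (49/8 + 49*k/16)/2 = -7 + (49/16 + 49*k/32) = -63/16 + 49*k/32)
(-90 + 148)*D(-7, 3) = (-90 + 148)*(-63/16 + (49/32)*(-7)) = 58*(-63/16 - 343/32) = 58*(-469/32) = -13601/16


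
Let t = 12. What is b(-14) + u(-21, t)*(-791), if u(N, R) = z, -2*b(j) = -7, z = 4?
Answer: -6321/2 ≈ -3160.5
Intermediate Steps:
b(j) = 7/2 (b(j) = -½*(-7) = 7/2)
u(N, R) = 4
b(-14) + u(-21, t)*(-791) = 7/2 + 4*(-791) = 7/2 - 3164 = -6321/2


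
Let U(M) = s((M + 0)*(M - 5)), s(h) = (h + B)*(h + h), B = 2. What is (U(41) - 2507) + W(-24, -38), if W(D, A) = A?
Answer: 4360511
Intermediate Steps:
s(h) = 2*h*(2 + h) (s(h) = (h + 2)*(h + h) = (2 + h)*(2*h) = 2*h*(2 + h))
U(M) = 2*M*(-5 + M)*(2 + M*(-5 + M)) (U(M) = 2*((M + 0)*(M - 5))*(2 + (M + 0)*(M - 5)) = 2*(M*(-5 + M))*(2 + M*(-5 + M)) = 2*M*(-5 + M)*(2 + M*(-5 + M)))
(U(41) - 2507) + W(-24, -38) = (2*41*(-5 + 41)*(2 + 41*(-5 + 41)) - 2507) - 38 = (2*41*36*(2 + 41*36) - 2507) - 38 = (2*41*36*(2 + 1476) - 2507) - 38 = (2*41*36*1478 - 2507) - 38 = (4363056 - 2507) - 38 = 4360549 - 38 = 4360511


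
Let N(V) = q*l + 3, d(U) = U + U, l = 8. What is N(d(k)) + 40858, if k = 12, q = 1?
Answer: 40869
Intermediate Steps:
d(U) = 2*U
N(V) = 11 (N(V) = 1*8 + 3 = 8 + 3 = 11)
N(d(k)) + 40858 = 11 + 40858 = 40869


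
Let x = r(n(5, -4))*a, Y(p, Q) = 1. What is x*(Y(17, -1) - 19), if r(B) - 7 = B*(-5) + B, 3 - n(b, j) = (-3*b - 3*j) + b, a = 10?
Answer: -540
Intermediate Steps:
n(b, j) = 3 + 2*b + 3*j (n(b, j) = 3 - ((-3*b - 3*j) + b) = 3 - (-3*j - 2*b) = 3 + (2*b + 3*j) = 3 + 2*b + 3*j)
r(B) = 7 - 4*B (r(B) = 7 + (B*(-5) + B) = 7 + (-5*B + B) = 7 - 4*B)
x = 30 (x = (7 - 4*(3 + 2*5 + 3*(-4)))*10 = (7 - 4*(3 + 10 - 12))*10 = (7 - 4*1)*10 = (7 - 4)*10 = 3*10 = 30)
x*(Y(17, -1) - 19) = 30*(1 - 19) = 30*(-18) = -540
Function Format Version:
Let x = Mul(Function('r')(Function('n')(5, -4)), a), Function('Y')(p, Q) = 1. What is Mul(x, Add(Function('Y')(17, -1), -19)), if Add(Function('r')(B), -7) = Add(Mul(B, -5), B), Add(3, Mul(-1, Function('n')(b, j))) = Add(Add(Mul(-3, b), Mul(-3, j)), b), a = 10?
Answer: -540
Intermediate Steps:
Function('n')(b, j) = Add(3, Mul(2, b), Mul(3, j)) (Function('n')(b, j) = Add(3, Mul(-1, Add(Add(Mul(-3, b), Mul(-3, j)), b))) = Add(3, Mul(-1, Add(Mul(-3, j), Mul(-2, b)))) = Add(3, Add(Mul(2, b), Mul(3, j))) = Add(3, Mul(2, b), Mul(3, j)))
Function('r')(B) = Add(7, Mul(-4, B)) (Function('r')(B) = Add(7, Add(Mul(B, -5), B)) = Add(7, Add(Mul(-5, B), B)) = Add(7, Mul(-4, B)))
x = 30 (x = Mul(Add(7, Mul(-4, Add(3, Mul(2, 5), Mul(3, -4)))), 10) = Mul(Add(7, Mul(-4, Add(3, 10, -12))), 10) = Mul(Add(7, Mul(-4, 1)), 10) = Mul(Add(7, -4), 10) = Mul(3, 10) = 30)
Mul(x, Add(Function('Y')(17, -1), -19)) = Mul(30, Add(1, -19)) = Mul(30, -18) = -540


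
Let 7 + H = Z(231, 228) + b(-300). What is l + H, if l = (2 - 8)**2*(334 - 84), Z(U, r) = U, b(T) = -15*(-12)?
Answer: 9404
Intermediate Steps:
b(T) = 180
H = 404 (H = -7 + (231 + 180) = -7 + 411 = 404)
l = 9000 (l = (-6)**2*250 = 36*250 = 9000)
l + H = 9000 + 404 = 9404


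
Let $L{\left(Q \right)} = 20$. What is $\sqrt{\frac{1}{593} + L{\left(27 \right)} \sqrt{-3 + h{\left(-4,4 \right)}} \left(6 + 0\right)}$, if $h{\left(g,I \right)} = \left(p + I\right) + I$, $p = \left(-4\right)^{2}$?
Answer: $\frac{\sqrt{593 + 42197880 \sqrt{21}}}{593} \approx 23.45$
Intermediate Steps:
$p = 16$
$h{\left(g,I \right)} = 16 + 2 I$ ($h{\left(g,I \right)} = \left(16 + I\right) + I = 16 + 2 I$)
$\sqrt{\frac{1}{593} + L{\left(27 \right)} \sqrt{-3 + h{\left(-4,4 \right)}} \left(6 + 0\right)} = \sqrt{\frac{1}{593} + 20 \sqrt{-3 + \left(16 + 2 \cdot 4\right)} \left(6 + 0\right)} = \sqrt{\frac{1}{593} + 20 \sqrt{-3 + \left(16 + 8\right)} 6} = \sqrt{\frac{1}{593} + 20 \sqrt{-3 + 24} \cdot 6} = \sqrt{\frac{1}{593} + 20 \sqrt{21} \cdot 6} = \sqrt{\frac{1}{593} + 20 \cdot 6 \sqrt{21}} = \sqrt{\frac{1}{593} + 120 \sqrt{21}}$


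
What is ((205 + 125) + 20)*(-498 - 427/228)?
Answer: -19944925/114 ≈ -1.7496e+5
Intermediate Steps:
((205 + 125) + 20)*(-498 - 427/228) = (330 + 20)*(-498 - 427*1/228) = 350*(-498 - 427/228) = 350*(-113971/228) = -19944925/114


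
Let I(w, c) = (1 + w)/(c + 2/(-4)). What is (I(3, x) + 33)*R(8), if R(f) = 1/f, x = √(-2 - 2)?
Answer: 553/136 - 4*I/17 ≈ 4.0662 - 0.23529*I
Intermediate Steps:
x = 2*I (x = √(-4) = 2*I ≈ 2.0*I)
R(f) = 1/f
I(w, c) = (1 + w)/(-½ + c) (I(w, c) = (1 + w)/(c + 2*(-¼)) = (1 + w)/(c - ½) = (1 + w)/(-½ + c))
(I(3, x) + 33)*R(8) = (2*(1 + 3)/(-1 + 2*(2*I)) + 33)/8 = (2*4/(-1 + 4*I) + 33)*(⅛) = (2*((-1 - 4*I)/17)*4 + 33)*(⅛) = ((-8/17 - 32*I/17) + 33)*(⅛) = (553/17 - 32*I/17)*(⅛) = 553/136 - 4*I/17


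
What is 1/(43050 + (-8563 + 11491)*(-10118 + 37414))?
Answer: 1/79965738 ≈ 1.2505e-8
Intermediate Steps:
1/(43050 + (-8563 + 11491)*(-10118 + 37414)) = 1/(43050 + 2928*27296) = 1/(43050 + 79922688) = 1/79965738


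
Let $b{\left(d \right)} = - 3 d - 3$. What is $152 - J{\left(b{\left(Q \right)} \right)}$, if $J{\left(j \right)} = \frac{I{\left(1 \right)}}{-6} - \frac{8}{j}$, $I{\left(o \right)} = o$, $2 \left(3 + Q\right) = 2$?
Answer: $\frac{929}{6} \approx 154.83$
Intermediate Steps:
$Q = -2$ ($Q = -3 + \frac{1}{2} \cdot 2 = -3 + 1 = -2$)
$b{\left(d \right)} = -3 - 3 d$
$J{\left(j \right)} = - \frac{1}{6} - \frac{8}{j}$ ($J{\left(j \right)} = 1 \frac{1}{-6} - \frac{8}{j} = 1 \left(- \frac{1}{6}\right) - \frac{8}{j} = - \frac{1}{6} - \frac{8}{j}$)
$152 - J{\left(b{\left(Q \right)} \right)} = 152 - \frac{-48 - \left(-3 - -6\right)}{6 \left(-3 - -6\right)} = 152 - \frac{-48 - \left(-3 + 6\right)}{6 \left(-3 + 6\right)} = 152 - \frac{-48 - 3}{6 \cdot 3} = 152 - \frac{1}{6} \cdot \frac{1}{3} \left(-48 - 3\right) = 152 - \frac{1}{6} \cdot \frac{1}{3} \left(-51\right) = 152 - - \frac{17}{6} = 152 + \frac{17}{6} = \frac{929}{6}$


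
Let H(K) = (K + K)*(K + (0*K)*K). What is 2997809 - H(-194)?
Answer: 2922537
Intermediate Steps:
H(K) = 2*K**2 (H(K) = (2*K)*(K + 0*K) = (2*K)*(K + 0) = (2*K)*K = 2*K**2)
2997809 - H(-194) = 2997809 - 2*(-194)**2 = 2997809 - 2*37636 = 2997809 - 1*75272 = 2997809 - 75272 = 2922537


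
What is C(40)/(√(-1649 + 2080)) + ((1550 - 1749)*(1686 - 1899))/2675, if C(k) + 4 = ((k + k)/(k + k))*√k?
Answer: 42387/2675 + 2*√431*(-2 + √10)/431 ≈ 15.958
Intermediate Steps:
C(k) = -4 + √k (C(k) = -4 + ((k + k)/(k + k))*√k = -4 + ((2*k)/((2*k)))*√k = -4 + ((2*k)*(1/(2*k)))*√k = -4 + 1*√k = -4 + √k)
C(40)/(√(-1649 + 2080)) + ((1550 - 1749)*(1686 - 1899))/2675 = (-4 + √40)/(√(-1649 + 2080)) + ((1550 - 1749)*(1686 - 1899))/2675 = (-4 + 2*√10)/(√431) - 199*(-213)*(1/2675) = (-4 + 2*√10)*(√431/431) + 42387*(1/2675) = √431*(-4 + 2*√10)/431 + 42387/2675 = 42387/2675 + √431*(-4 + 2*√10)/431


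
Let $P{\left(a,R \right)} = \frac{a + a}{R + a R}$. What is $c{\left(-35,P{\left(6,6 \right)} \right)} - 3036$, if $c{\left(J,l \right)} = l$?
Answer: $- \frac{21250}{7} \approx -3035.7$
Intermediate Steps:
$P{\left(a,R \right)} = \frac{2 a}{R + R a}$
$c{\left(-35,P{\left(6,6 \right)} \right)} - 3036 = 2 \cdot 6 \cdot \frac{1}{6} \frac{1}{1 + 6} - 3036 = 2 \cdot 6 \cdot \frac{1}{6} \cdot \frac{1}{7} - 3036 = \frac{2}{7} - 3036 = - \frac{21250}{7}$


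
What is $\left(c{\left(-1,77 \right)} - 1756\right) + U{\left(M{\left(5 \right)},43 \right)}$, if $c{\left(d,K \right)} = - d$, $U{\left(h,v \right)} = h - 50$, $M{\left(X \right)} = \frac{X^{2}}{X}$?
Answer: $-1800$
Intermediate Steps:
$M{\left(X \right)} = X$
$U{\left(h,v \right)} = -50 + h$
$\left(c{\left(-1,77 \right)} - 1756\right) + U{\left(M{\left(5 \right)},43 \right)} = \left(\left(-1\right) \left(-1\right) - 1756\right) + \left(-50 + 5\right) = \left(1 - 1756\right) - 45 = -1755 - 45 = -1800$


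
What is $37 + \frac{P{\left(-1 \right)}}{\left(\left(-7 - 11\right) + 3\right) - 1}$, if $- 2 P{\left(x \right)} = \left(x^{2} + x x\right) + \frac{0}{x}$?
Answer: $\frac{593}{16} \approx 37.063$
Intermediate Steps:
$P{\left(x \right)} = - x^{2}$ ($P{\left(x \right)} = - \frac{\left(x^{2} + x x\right) + \frac{0}{x}}{2} = - \frac{\left(x^{2} + x^{2}\right) + 0}{2} = - \frac{2 x^{2} + 0}{2} = - \frac{2 x^{2}}{2} = - x^{2}$)
$37 + \frac{P{\left(-1 \right)}}{\left(\left(-7 - 11\right) + 3\right) - 1} = 37 + \frac{\left(-1\right) \left(-1\right)^{2}}{\left(\left(-7 - 11\right) + 3\right) - 1} = 37 + \frac{\left(-1\right) 1}{\left(-18 + 3\right) - 1} = 37 - \frac{1}{-15 - 1} = 37 - \frac{1}{-16} = 37 - - \frac{1}{16} = 37 + \frac{1}{16} = \frac{593}{16}$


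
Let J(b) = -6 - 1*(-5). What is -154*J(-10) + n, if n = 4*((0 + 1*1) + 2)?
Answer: 166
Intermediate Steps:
J(b) = -1 (J(b) = -6 + 5 = -1)
n = 12 (n = 4*((0 + 1) + 2) = 4*(1 + 2) = 4*3 = 12)
-154*J(-10) + n = -154*(-1) + 12 = 154 + 12 = 166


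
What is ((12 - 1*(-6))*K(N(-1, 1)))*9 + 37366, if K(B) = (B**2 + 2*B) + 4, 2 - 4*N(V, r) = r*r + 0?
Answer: 304841/8 ≈ 38105.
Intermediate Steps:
N(V, r) = 1/2 - r**2/4 (N(V, r) = 1/2 - (r*r + 0)/4 = 1/2 - (r**2 + 0)/4 = 1/2 - r**2/4)
K(B) = 4 + B**2 + 2*B
((12 - 1*(-6))*K(N(-1, 1)))*9 + 37366 = ((12 - 1*(-6))*(4 + (1/2 - 1/4*1**2)**2 + 2*(1/2 - 1/4*1**2)))*9 + 37366 = ((12 + 6)*(4 + (1/2 - 1/4*1)**2 + 2*(1/2 - 1/4*1)))*9 + 37366 = (18*(4 + (1/2 - 1/4)**2 + 2*(1/2 - 1/4)))*9 + 37366 = (18*(4 + (1/4)**2 + 2*(1/4)))*9 + 37366 = (18*(4 + 1/16 + 1/2))*9 + 37366 = (18*(73/16))*9 + 37366 = (657/8)*9 + 37366 = 5913/8 + 37366 = 304841/8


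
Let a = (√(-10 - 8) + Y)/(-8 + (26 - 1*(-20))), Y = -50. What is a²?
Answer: 1241/722 - 75*I*√2/361 ≈ 1.7188 - 0.29381*I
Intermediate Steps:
a = -25/19 + 3*I*√2/38 (a = (√(-10 - 8) - 50)/(-8 + (26 - 1*(-20))) = (√(-18) - 50)/(-8 + (26 + 20)) = (3*I*√2 - 50)/(-8 + 46) = (-50 + 3*I*√2)/38 = (-50 + 3*I*√2)*(1/38) = -25/19 + 3*I*√2/38 ≈ -1.3158 + 0.11165*I)
a² = (-25/19 + 3*I*√2/38)²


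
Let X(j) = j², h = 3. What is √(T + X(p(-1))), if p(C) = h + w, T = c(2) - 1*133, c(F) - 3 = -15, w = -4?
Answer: 12*I ≈ 12.0*I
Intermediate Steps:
c(F) = -12 (c(F) = 3 - 15 = -12)
T = -145 (T = -12 - 1*133 = -12 - 133 = -145)
p(C) = -1 (p(C) = 3 - 4 = -1)
√(T + X(p(-1))) = √(-145 + (-1)²) = √(-145 + 1) = √(-144) = 12*I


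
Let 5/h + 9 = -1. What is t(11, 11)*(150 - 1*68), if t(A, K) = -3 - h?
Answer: -205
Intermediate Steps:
h = -½ (h = 5/(-9 - 1) = 5/(-10) = 5*(-⅒) = -½ ≈ -0.50000)
t(A, K) = -5/2 (t(A, K) = -3 - 1*(-½) = -3 + ½ = -5/2)
t(11, 11)*(150 - 1*68) = -5*(150 - 1*68)/2 = -5*(150 - 68)/2 = -5/2*82 = -205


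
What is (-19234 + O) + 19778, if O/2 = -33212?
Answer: -65880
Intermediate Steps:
O = -66424 (O = 2*(-33212) = -66424)
(-19234 + O) + 19778 = (-19234 - 66424) + 19778 = -85658 + 19778 = -65880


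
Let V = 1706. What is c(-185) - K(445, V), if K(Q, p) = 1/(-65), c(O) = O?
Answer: -12024/65 ≈ -184.98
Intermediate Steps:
K(Q, p) = -1/65
c(-185) - K(445, V) = -185 - 1*(-1/65) = -185 + 1/65 = -12024/65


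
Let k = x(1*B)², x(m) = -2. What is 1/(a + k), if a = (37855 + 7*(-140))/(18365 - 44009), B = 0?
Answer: 25644/65701 ≈ 0.39031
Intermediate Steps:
a = -36875/25644 (a = (37855 - 980)/(-25644) = 36875*(-1/25644) = -36875/25644 ≈ -1.4380)
k = 4 (k = (-2)² = 4)
1/(a + k) = 1/(-36875/25644 + 4) = 1/(65701/25644) = 25644/65701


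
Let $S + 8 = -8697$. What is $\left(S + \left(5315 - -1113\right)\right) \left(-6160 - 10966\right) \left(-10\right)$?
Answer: $-389959020$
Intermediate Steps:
$S = -8705$ ($S = -8 - 8697 = -8705$)
$\left(S + \left(5315 - -1113\right)\right) \left(-6160 - 10966\right) \left(-10\right) = \left(-8705 + \left(5315 - -1113\right)\right) \left(-6160 - 10966\right) \left(-10\right) = \left(-8705 + \left(5315 + 1113\right)\right) \left(-17126\right) \left(-10\right) = \left(-8705 + 6428\right) \left(-17126\right) \left(-10\right) = \left(-2277\right) \left(-17126\right) \left(-10\right) = 38995902 \left(-10\right) = -389959020$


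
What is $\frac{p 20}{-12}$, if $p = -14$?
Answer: $\frac{70}{3} \approx 23.333$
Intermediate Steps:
$\frac{p 20}{-12} = \frac{\left(-14\right) 20}{-12} = \left(-280\right) \left(- \frac{1}{12}\right) = \frac{70}{3}$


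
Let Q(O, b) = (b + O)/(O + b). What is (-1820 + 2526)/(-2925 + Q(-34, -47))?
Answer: -353/1462 ≈ -0.24145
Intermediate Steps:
Q(O, b) = 1 (Q(O, b) = (O + b)/(O + b) = 1)
(-1820 + 2526)/(-2925 + Q(-34, -47)) = (-1820 + 2526)/(-2925 + 1) = 706/(-2924) = 706*(-1/2924) = -353/1462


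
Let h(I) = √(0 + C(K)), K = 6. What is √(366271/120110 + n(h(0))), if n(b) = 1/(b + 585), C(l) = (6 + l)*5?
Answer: √(25750220150950 + 87985619620*√15)/(120110*√(585 + 2*√15)) ≈ 1.7468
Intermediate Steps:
C(l) = 30 + 5*l
h(I) = 2*√15 (h(I) = √(0 + (30 + 5*6)) = √(0 + (30 + 30)) = √(0 + 60) = √60 = 2*√15)
n(b) = 1/(585 + b)
√(366271/120110 + n(h(0))) = √(366271/120110 + 1/(585 + 2*√15))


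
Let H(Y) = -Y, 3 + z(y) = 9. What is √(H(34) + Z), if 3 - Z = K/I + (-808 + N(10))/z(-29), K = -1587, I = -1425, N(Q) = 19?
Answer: √3587846/190 ≈ 9.9693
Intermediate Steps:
z(y) = 6 (z(y) = -3 + 9 = 6)
Z = 126717/950 (Z = 3 - (-1587/(-1425) + (-808 + 19)/6) = 3 - (-1587*(-1/1425) - 789*⅙) = 3 - (529/475 - 263/2) = 3 - 1*(-123867/950) = 3 + 123867/950 = 126717/950 ≈ 133.39)
√(H(34) + Z) = √(-1*34 + 126717/950) = √(-34 + 126717/950) = √(94417/950) = √3587846/190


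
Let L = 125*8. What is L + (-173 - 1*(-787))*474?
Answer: 292036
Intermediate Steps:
L = 1000
L + (-173 - 1*(-787))*474 = 1000 + (-173 - 1*(-787))*474 = 1000 + (-173 + 787)*474 = 1000 + 614*474 = 1000 + 291036 = 292036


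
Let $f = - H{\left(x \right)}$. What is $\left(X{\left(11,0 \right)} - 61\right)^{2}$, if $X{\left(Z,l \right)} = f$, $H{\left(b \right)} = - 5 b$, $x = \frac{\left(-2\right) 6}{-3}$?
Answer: $1681$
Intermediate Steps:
$x = 4$ ($x = \left(-12\right) \left(- \frac{1}{3}\right) = 4$)
$f = 20$ ($f = - \left(-5\right) 4 = \left(-1\right) \left(-20\right) = 20$)
$X{\left(Z,l \right)} = 20$
$\left(X{\left(11,0 \right)} - 61\right)^{2} = \left(20 - 61\right)^{2} = \left(-41\right)^{2} = 1681$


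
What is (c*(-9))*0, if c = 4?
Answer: 0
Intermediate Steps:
(c*(-9))*0 = (4*(-9))*0 = -36*0 = 0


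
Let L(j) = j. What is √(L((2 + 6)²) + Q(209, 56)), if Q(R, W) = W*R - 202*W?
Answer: 2*√114 ≈ 21.354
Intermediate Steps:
Q(R, W) = -202*W + R*W (Q(R, W) = R*W - 202*W = -202*W + R*W)
√(L((2 + 6)²) + Q(209, 56)) = √((2 + 6)² + 56*(-202 + 209)) = √(8² + 56*7) = √(64 + 392) = √456 = 2*√114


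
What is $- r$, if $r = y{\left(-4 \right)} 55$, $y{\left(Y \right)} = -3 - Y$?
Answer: $-55$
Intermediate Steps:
$r = 55$ ($r = \left(-3 - -4\right) 55 = \left(-3 + 4\right) 55 = 1 \cdot 55 = 55$)
$- r = \left(-1\right) 55 = -55$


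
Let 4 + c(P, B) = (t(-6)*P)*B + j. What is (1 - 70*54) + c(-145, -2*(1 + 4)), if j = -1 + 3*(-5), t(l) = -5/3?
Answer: -18647/3 ≈ -6215.7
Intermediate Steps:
t(l) = -5/3 (t(l) = -5*⅓ = -5/3)
j = -16 (j = -1 - 15 = -16)
c(P, B) = -20 - 5*B*P/3 (c(P, B) = -4 + ((-5*P/3)*B - 16) = -4 + (-5*B*P/3 - 16) = -4 + (-16 - 5*B*P/3) = -20 - 5*B*P/3)
(1 - 70*54) + c(-145, -2*(1 + 4)) = (1 - 70*54) + (-20 - 5/3*(-2*(1 + 4))*(-145)) = (1 - 3780) + (-20 - 5/3*(-2*5)*(-145)) = -3779 + (-20 - 5/3*(-10)*(-145)) = -3779 + (-20 - 7250/3) = -3779 - 7310/3 = -18647/3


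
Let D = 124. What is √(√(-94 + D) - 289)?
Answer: √(-289 + √30) ≈ 16.838*I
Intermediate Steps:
√(√(-94 + D) - 289) = √(√(-94 + 124) - 289) = √(√30 - 289) = √(-289 + √30)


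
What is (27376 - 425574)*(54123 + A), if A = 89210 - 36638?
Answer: -42485735610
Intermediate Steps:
A = 52572
(27376 - 425574)*(54123 + A) = (27376 - 425574)*(54123 + 52572) = -398198*106695 = -42485735610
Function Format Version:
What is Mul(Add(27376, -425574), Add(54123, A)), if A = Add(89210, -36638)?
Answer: -42485735610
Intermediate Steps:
A = 52572
Mul(Add(27376, -425574), Add(54123, A)) = Mul(Add(27376, -425574), Add(54123, 52572)) = Mul(-398198, 106695) = -42485735610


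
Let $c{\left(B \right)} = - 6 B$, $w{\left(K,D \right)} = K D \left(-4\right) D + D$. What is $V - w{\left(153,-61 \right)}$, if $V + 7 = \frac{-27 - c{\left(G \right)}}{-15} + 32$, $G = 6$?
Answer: $\frac{11386687}{5} \approx 2.2773 \cdot 10^{6}$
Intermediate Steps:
$w{\left(K,D \right)} = D - 4 K D^{2}$ ($w{\left(K,D \right)} = D K \left(-4\right) D + D = - 4 D K D + D = - 4 K D^{2} + D = D - 4 K D^{2}$)
$V = \frac{122}{5}$ ($V = -7 + \left(\frac{-27 - \left(-6\right) 6}{-15} + 32\right) = -7 + \left(\left(-27 - -36\right) \left(- \frac{1}{15}\right) + 32\right) = -7 + \left(\left(-27 + 36\right) \left(- \frac{1}{15}\right) + 32\right) = -7 + \left(9 \left(- \frac{1}{15}\right) + 32\right) = -7 + \left(- \frac{3}{5} + 32\right) = -7 + \frac{157}{5} = \frac{122}{5} \approx 24.4$)
$V - w{\left(153,-61 \right)} = \frac{122}{5} - - 61 \left(1 - \left(-244\right) 153\right) = \frac{122}{5} - - 61 \left(1 + 37332\right) = \frac{122}{5} - \left(-61\right) 37333 = \frac{122}{5} - -2277313 = \frac{122}{5} + 2277313 = \frac{11386687}{5}$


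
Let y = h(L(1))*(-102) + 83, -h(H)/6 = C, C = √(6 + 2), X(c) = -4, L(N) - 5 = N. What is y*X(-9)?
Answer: -332 - 4896*√2 ≈ -7256.0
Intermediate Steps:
L(N) = 5 + N
C = 2*√2 (C = √8 = 2*√2 ≈ 2.8284)
h(H) = -12*√2
y = 83 + 1224*√2 (y = -12*√2*(-102) + 83 = 1224*√2 + 83 = 83 + 1224*√2 ≈ 1814.0)
y*X(-9) = (83 + 1224*√2)*(-4) = -332 - 4896*√2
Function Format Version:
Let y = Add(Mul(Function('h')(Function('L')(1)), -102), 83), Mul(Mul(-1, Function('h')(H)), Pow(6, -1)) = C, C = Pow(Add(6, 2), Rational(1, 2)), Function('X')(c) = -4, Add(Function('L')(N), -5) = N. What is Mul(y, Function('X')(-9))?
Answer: Add(-332, Mul(-4896, Pow(2, Rational(1, 2)))) ≈ -7256.0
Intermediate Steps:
Function('L')(N) = Add(5, N)
C = Mul(2, Pow(2, Rational(1, 2))) (C = Pow(8, Rational(1, 2)) = Mul(2, Pow(2, Rational(1, 2))) ≈ 2.8284)
Function('h')(H) = Mul(-12, Pow(2, Rational(1, 2))) (Function('h')(H) = Mul(-6, Mul(2, Pow(2, Rational(1, 2)))) = Mul(-12, Pow(2, Rational(1, 2))))
y = Add(83, Mul(1224, Pow(2, Rational(1, 2)))) (y = Add(Mul(Mul(-12, Pow(2, Rational(1, 2))), -102), 83) = Add(Mul(1224, Pow(2, Rational(1, 2))), 83) = Add(83, Mul(1224, Pow(2, Rational(1, 2)))) ≈ 1814.0)
Mul(y, Function('X')(-9)) = Mul(Add(83, Mul(1224, Pow(2, Rational(1, 2)))), -4) = Add(-332, Mul(-4896, Pow(2, Rational(1, 2))))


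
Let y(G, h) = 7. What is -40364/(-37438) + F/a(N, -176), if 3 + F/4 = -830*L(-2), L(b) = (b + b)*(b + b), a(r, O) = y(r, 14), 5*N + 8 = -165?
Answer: -994436634/131033 ≈ -7589.2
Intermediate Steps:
N = -173/5 (N = -8/5 + (1/5)*(-165) = -8/5 - 33 = -173/5 ≈ -34.600)
a(r, O) = 7
L(b) = 4*b**2 (L(b) = (2*b)*(2*b) = 4*b**2)
F = -53132 (F = -12 + 4*(-3320*(-2)**2) = -12 + 4*(-3320*4) = -12 + 4*(-830*16) = -12 + 4*(-13280) = -12 - 53120 = -53132)
-40364/(-37438) + F/a(N, -176) = -40364/(-37438) - 53132/7 = -40364*(-1/37438) - 53132*1/7 = 20182/18719 - 53132/7 = -994436634/131033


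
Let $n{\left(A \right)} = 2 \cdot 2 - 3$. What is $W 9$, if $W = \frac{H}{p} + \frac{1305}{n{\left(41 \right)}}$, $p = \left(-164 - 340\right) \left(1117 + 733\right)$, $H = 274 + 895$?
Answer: $\frac{173825833}{14800} \approx 11745.0$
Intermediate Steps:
$n{\left(A \right)} = 1$ ($n{\left(A \right)} = 4 - 3 = 1$)
$H = 1169$
$p = -932400$ ($p = \left(-504\right) 1850 = -932400$)
$W = \frac{173825833}{133200}$ ($W = \frac{1169}{-932400} + \frac{1305}{1} = 1169 \left(- \frac{1}{932400}\right) + 1305 \cdot 1 = - \frac{167}{133200} + 1305 = \frac{173825833}{133200} \approx 1305.0$)
$W 9 = \frac{173825833}{133200} \cdot 9 = \frac{173825833}{14800}$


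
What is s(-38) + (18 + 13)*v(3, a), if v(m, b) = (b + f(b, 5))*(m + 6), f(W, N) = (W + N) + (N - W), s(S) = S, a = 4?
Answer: 3868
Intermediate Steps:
f(W, N) = 2*N (f(W, N) = (N + W) + (N - W) = 2*N)
v(m, b) = (6 + m)*(10 + b) (v(m, b) = (b + 2*5)*(m + 6) = (b + 10)*(6 + m) = (10 + b)*(6 + m) = (6 + m)*(10 + b))
s(-38) + (18 + 13)*v(3, a) = -38 + (18 + 13)*(60 + 6*4 + 10*3 + 4*3) = -38 + 31*(60 + 24 + 30 + 12) = -38 + 31*126 = -38 + 3906 = 3868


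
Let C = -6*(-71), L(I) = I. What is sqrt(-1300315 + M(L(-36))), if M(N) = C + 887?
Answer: I*sqrt(1299002) ≈ 1139.7*I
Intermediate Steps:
C = 426
M(N) = 1313 (M(N) = 426 + 887 = 1313)
sqrt(-1300315 + M(L(-36))) = sqrt(-1300315 + 1313) = sqrt(-1299002) = I*sqrt(1299002)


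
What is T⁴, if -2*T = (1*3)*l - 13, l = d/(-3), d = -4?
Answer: 6561/16 ≈ 410.06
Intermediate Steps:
l = 4/3 (l = -4/(-3) = -4*(-⅓) = 4/3 ≈ 1.3333)
T = 9/2 (T = -((1*3)*(4/3) - 13)/2 = -(3*(4/3) - 13)/2 = -(4 - 13)/2 = -½*(-9) = 9/2 ≈ 4.5000)
T⁴ = (9/2)⁴ = 6561/16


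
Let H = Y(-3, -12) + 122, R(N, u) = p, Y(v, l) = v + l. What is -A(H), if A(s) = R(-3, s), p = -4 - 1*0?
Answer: 4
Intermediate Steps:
Y(v, l) = l + v
p = -4 (p = -4 + 0 = -4)
R(N, u) = -4
H = 107 (H = (-12 - 3) + 122 = -15 + 122 = 107)
A(s) = -4
-A(H) = -1*(-4) = 4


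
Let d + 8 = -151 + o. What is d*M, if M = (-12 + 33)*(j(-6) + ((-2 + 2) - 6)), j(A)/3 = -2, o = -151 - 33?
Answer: 86436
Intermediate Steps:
o = -184
j(A) = -6 (j(A) = 3*(-2) = -6)
M = -252 (M = (-12 + 33)*(-6 + ((-2 + 2) - 6)) = 21*(-6 + (0 - 6)) = 21*(-6 - 6) = 21*(-12) = -252)
d = -343 (d = -8 + (-151 - 184) = -8 - 335 = -343)
d*M = -343*(-252) = 86436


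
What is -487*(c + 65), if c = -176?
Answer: 54057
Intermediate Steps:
-487*(c + 65) = -487*(-176 + 65) = -487*(-111) = 54057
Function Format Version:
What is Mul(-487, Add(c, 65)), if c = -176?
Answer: 54057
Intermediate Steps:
Mul(-487, Add(c, 65)) = Mul(-487, Add(-176, 65)) = Mul(-487, -111) = 54057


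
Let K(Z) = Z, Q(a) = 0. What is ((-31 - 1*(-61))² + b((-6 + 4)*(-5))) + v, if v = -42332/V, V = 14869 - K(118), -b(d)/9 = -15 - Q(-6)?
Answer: 15224953/14751 ≈ 1032.1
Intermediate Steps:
b(d) = 135 (b(d) = -9*(-15 - 1*0) = -9*(-15 + 0) = -9*(-15) = 135)
V = 14751 (V = 14869 - 1*118 = 14869 - 118 = 14751)
v = -42332/14751 ≈ -2.8698
((-31 - 1*(-61))² + b((-6 + 4)*(-5))) + v = ((-31 - 1*(-61))² + 135) - 42332/14751 = ((-31 + 61)² + 135) - 42332/14751 = (30² + 135) - 42332/14751 = (900 + 135) - 42332/14751 = 1035 - 42332/14751 = 15224953/14751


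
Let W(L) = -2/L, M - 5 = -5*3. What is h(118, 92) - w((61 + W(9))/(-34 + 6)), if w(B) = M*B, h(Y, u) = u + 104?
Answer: 21961/126 ≈ 174.29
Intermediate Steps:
M = -10 (M = 5 - 5*3 = 5 - 15 = -10)
h(Y, u) = 104 + u
w(B) = -10*B
h(118, 92) - w((61 + W(9))/(-34 + 6)) = (104 + 92) - (-10)*(61 - 2/9)/(-34 + 6) = 196 - (-10)*(61 - 2*⅑)/(-28) = 196 - (-10)*(61 - 2/9)*(-1/28) = 196 - (-10)*(547/9)*(-1/28) = 196 - (-10)*(-547)/252 = 196 - 1*2735/126 = 196 - 2735/126 = 21961/126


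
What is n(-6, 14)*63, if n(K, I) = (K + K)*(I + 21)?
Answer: -26460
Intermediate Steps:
n(K, I) = 2*K*(21 + I) (n(K, I) = (2*K)*(21 + I) = 2*K*(21 + I))
n(-6, 14)*63 = (2*(-6)*(21 + 14))*63 = (2*(-6)*35)*63 = -420*63 = -26460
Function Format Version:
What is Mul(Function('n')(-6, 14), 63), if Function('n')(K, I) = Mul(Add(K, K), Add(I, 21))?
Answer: -26460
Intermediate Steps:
Function('n')(K, I) = Mul(2, K, Add(21, I)) (Function('n')(K, I) = Mul(Mul(2, K), Add(21, I)) = Mul(2, K, Add(21, I)))
Mul(Function('n')(-6, 14), 63) = Mul(Mul(2, -6, Add(21, 14)), 63) = Mul(Mul(2, -6, 35), 63) = Mul(-420, 63) = -26460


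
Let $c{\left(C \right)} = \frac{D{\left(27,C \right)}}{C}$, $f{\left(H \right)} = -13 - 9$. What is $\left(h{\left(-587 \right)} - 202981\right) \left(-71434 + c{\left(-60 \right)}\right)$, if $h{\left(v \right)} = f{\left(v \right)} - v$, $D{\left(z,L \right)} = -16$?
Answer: $\frac{72296652832}{5} \approx 1.4459 \cdot 10^{10}$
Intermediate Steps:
$f{\left(H \right)} = -22$ ($f{\left(H \right)} = -13 - 9 = -22$)
$c{\left(C \right)} = - \frac{16}{C}$
$h{\left(v \right)} = -22 - v$
$\left(h{\left(-587 \right)} - 202981\right) \left(-71434 + c{\left(-60 \right)}\right) = \left(\left(-22 - -587\right) - 202981\right) \left(-71434 - \frac{16}{-60}\right) = \left(\left(-22 + 587\right) - 202981\right) \left(-71434 - - \frac{4}{15}\right) = \left(565 - 202981\right) \left(-71434 + \frac{4}{15}\right) = \left(-202416\right) \left(- \frac{1071506}{15}\right) = \frac{72296652832}{5}$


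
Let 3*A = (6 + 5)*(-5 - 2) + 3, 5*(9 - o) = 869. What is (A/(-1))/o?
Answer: -185/1236 ≈ -0.14968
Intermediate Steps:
o = -824/5 (o = 9 - 1/5*869 = 9 - 869/5 = -824/5 ≈ -164.80)
A = -74/3 (A = ((6 + 5)*(-5 - 2) + 3)/3 = (11*(-7) + 3)/3 = (-77 + 3)/3 = (1/3)*(-74) = -74/3 ≈ -24.667)
(A/(-1))/o = (-74/3/(-1))/(-824/5) = -74/3*(-1)*(-5/824) = (74/3)*(-5/824) = -185/1236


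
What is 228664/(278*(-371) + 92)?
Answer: -114332/51523 ≈ -2.2190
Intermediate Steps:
228664/(278*(-371) + 92) = 228664/(-103138 + 92) = 228664/(-103046) = 228664*(-1/103046) = -114332/51523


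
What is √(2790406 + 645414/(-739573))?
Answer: 2*√381565733016351838/739573 ≈ 1670.5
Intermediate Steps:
√(2790406 + 645414/(-739573)) = √(2790406 + 645414*(-1/739573)) = √(2790406 - 645414/739573) = √(2063708291224/739573) = 2*√381565733016351838/739573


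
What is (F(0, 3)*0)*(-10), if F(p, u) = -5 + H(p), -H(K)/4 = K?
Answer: 0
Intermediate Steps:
H(K) = -4*K
F(p, u) = -5 - 4*p
(F(0, 3)*0)*(-10) = ((-5 - 4*0)*0)*(-10) = ((-5 + 0)*0)*(-10) = -5*0*(-10) = 0*(-10) = 0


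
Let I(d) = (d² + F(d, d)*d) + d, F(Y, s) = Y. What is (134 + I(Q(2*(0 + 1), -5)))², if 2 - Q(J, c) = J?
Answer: 17956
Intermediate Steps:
Q(J, c) = 2 - J
I(d) = d + 2*d² (I(d) = (d² + d*d) + d = (d² + d²) + d = 2*d² + d = d + 2*d²)
(134 + I(Q(2*(0 + 1), -5)))² = (134 + (2 - 2*(0 + 1))*(1 + 2*(2 - 2*(0 + 1))))² = (134 + (2 - 2)*(1 + 2*(2 - 2)))² = (134 + 0*(1 + 2*0))² = (134 + 0*(1 + 0))² = (134 + 0*1)² = (134 + 0)² = 134² = 17956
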